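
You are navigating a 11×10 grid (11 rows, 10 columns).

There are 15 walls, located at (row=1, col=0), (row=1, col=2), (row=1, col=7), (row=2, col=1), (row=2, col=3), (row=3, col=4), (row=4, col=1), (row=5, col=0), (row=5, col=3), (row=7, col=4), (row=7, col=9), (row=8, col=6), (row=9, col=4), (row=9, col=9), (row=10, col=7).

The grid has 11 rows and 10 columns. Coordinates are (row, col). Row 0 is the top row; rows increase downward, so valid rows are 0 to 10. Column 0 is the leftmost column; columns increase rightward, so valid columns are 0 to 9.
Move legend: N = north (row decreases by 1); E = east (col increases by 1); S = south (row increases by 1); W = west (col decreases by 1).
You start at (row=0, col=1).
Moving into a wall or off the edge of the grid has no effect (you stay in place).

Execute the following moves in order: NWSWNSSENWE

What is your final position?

Start: (row=0, col=1)
  N (north): blocked, stay at (row=0, col=1)
  W (west): (row=0, col=1) -> (row=0, col=0)
  S (south): blocked, stay at (row=0, col=0)
  W (west): blocked, stay at (row=0, col=0)
  N (north): blocked, stay at (row=0, col=0)
  S (south): blocked, stay at (row=0, col=0)
  S (south): blocked, stay at (row=0, col=0)
  E (east): (row=0, col=0) -> (row=0, col=1)
  N (north): blocked, stay at (row=0, col=1)
  W (west): (row=0, col=1) -> (row=0, col=0)
  E (east): (row=0, col=0) -> (row=0, col=1)
Final: (row=0, col=1)

Answer: Final position: (row=0, col=1)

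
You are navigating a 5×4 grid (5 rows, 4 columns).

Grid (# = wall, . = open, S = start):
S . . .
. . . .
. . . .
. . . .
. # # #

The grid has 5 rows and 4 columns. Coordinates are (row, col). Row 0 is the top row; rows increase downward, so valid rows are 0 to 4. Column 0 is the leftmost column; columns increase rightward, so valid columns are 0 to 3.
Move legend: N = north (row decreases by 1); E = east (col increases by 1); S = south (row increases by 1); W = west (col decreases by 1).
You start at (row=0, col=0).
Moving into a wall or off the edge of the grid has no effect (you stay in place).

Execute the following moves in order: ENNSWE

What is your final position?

Answer: Final position: (row=1, col=1)

Derivation:
Start: (row=0, col=0)
  E (east): (row=0, col=0) -> (row=0, col=1)
  N (north): blocked, stay at (row=0, col=1)
  N (north): blocked, stay at (row=0, col=1)
  S (south): (row=0, col=1) -> (row=1, col=1)
  W (west): (row=1, col=1) -> (row=1, col=0)
  E (east): (row=1, col=0) -> (row=1, col=1)
Final: (row=1, col=1)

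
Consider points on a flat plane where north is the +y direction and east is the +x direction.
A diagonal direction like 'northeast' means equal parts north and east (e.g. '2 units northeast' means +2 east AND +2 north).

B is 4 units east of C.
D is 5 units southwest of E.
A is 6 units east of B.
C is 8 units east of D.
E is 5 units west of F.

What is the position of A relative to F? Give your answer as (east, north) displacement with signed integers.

Answer: A is at (east=8, north=-5) relative to F.

Derivation:
Place F at the origin (east=0, north=0).
  E is 5 units west of F: delta (east=-5, north=+0); E at (east=-5, north=0).
  D is 5 units southwest of E: delta (east=-5, north=-5); D at (east=-10, north=-5).
  C is 8 units east of D: delta (east=+8, north=+0); C at (east=-2, north=-5).
  B is 4 units east of C: delta (east=+4, north=+0); B at (east=2, north=-5).
  A is 6 units east of B: delta (east=+6, north=+0); A at (east=8, north=-5).
Therefore A relative to F: (east=8, north=-5).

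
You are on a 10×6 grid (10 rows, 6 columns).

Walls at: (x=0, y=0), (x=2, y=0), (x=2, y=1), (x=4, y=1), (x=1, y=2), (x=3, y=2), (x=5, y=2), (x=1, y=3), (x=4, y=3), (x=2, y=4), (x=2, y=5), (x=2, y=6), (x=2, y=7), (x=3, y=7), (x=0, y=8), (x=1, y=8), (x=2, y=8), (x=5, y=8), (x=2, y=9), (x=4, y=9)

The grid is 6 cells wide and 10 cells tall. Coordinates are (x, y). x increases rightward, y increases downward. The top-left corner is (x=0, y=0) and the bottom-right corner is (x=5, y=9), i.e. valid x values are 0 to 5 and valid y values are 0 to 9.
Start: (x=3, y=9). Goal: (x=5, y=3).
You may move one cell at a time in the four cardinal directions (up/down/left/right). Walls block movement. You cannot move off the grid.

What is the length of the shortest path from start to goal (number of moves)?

Answer: Shortest path length: 8

Derivation:
BFS from (x=3, y=9) until reaching (x=5, y=3):
  Distance 0: (x=3, y=9)
  Distance 1: (x=3, y=8)
  Distance 2: (x=4, y=8)
  Distance 3: (x=4, y=7)
  Distance 4: (x=4, y=6), (x=5, y=7)
  Distance 5: (x=4, y=5), (x=3, y=6), (x=5, y=6)
  Distance 6: (x=4, y=4), (x=3, y=5), (x=5, y=5)
  Distance 7: (x=3, y=4), (x=5, y=4)
  Distance 8: (x=3, y=3), (x=5, y=3)  <- goal reached here
One shortest path (8 moves): (x=3, y=9) -> (x=3, y=8) -> (x=4, y=8) -> (x=4, y=7) -> (x=5, y=7) -> (x=5, y=6) -> (x=5, y=5) -> (x=5, y=4) -> (x=5, y=3)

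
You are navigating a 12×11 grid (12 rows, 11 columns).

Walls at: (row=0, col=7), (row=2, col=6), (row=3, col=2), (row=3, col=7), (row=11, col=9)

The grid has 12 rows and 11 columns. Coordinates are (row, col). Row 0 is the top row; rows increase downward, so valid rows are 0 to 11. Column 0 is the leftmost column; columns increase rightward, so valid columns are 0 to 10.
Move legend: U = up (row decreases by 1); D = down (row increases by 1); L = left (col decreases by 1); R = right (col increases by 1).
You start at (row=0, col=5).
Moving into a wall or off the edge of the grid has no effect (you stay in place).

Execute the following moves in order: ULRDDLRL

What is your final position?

Start: (row=0, col=5)
  U (up): blocked, stay at (row=0, col=5)
  L (left): (row=0, col=5) -> (row=0, col=4)
  R (right): (row=0, col=4) -> (row=0, col=5)
  D (down): (row=0, col=5) -> (row=1, col=5)
  D (down): (row=1, col=5) -> (row=2, col=5)
  L (left): (row=2, col=5) -> (row=2, col=4)
  R (right): (row=2, col=4) -> (row=2, col=5)
  L (left): (row=2, col=5) -> (row=2, col=4)
Final: (row=2, col=4)

Answer: Final position: (row=2, col=4)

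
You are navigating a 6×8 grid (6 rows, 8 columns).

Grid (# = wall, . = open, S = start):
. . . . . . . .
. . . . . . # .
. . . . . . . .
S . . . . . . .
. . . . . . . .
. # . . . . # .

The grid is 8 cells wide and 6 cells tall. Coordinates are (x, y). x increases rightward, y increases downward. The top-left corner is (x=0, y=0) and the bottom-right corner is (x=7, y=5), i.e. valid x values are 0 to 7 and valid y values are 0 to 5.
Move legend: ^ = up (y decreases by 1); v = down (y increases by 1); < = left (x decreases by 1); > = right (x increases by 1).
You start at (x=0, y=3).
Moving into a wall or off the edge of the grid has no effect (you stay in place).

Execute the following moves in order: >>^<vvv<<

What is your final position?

Start: (x=0, y=3)
  > (right): (x=0, y=3) -> (x=1, y=3)
  > (right): (x=1, y=3) -> (x=2, y=3)
  ^ (up): (x=2, y=3) -> (x=2, y=2)
  < (left): (x=2, y=2) -> (x=1, y=2)
  v (down): (x=1, y=2) -> (x=1, y=3)
  v (down): (x=1, y=3) -> (x=1, y=4)
  v (down): blocked, stay at (x=1, y=4)
  < (left): (x=1, y=4) -> (x=0, y=4)
  < (left): blocked, stay at (x=0, y=4)
Final: (x=0, y=4)

Answer: Final position: (x=0, y=4)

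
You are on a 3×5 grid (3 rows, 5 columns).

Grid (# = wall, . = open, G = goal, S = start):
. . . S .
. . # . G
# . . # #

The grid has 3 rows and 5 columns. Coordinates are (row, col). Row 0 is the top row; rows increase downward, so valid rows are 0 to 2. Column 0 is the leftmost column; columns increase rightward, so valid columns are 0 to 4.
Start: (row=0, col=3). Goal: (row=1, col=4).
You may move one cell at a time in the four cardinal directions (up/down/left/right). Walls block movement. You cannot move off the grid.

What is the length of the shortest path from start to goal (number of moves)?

BFS from (row=0, col=3) until reaching (row=1, col=4):
  Distance 0: (row=0, col=3)
  Distance 1: (row=0, col=2), (row=0, col=4), (row=1, col=3)
  Distance 2: (row=0, col=1), (row=1, col=4)  <- goal reached here
One shortest path (2 moves): (row=0, col=3) -> (row=0, col=4) -> (row=1, col=4)

Answer: Shortest path length: 2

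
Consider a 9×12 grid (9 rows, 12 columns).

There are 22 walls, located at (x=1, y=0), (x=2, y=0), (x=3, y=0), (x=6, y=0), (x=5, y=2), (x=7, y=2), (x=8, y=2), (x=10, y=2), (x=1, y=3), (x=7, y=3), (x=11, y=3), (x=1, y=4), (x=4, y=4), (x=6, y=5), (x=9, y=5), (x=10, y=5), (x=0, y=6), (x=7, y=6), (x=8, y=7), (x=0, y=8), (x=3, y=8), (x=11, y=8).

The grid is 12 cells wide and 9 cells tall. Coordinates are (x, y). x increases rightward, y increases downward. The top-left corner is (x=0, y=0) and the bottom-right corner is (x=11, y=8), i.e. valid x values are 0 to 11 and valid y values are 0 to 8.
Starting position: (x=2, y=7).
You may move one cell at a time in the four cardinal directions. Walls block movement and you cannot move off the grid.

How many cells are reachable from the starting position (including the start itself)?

BFS flood-fill from (x=2, y=7):
  Distance 0: (x=2, y=7)
  Distance 1: (x=2, y=6), (x=1, y=7), (x=3, y=7), (x=2, y=8)
  Distance 2: (x=2, y=5), (x=1, y=6), (x=3, y=6), (x=0, y=7), (x=4, y=7), (x=1, y=8)
  Distance 3: (x=2, y=4), (x=1, y=5), (x=3, y=5), (x=4, y=6), (x=5, y=7), (x=4, y=8)
  Distance 4: (x=2, y=3), (x=3, y=4), (x=0, y=5), (x=4, y=5), (x=5, y=6), (x=6, y=7), (x=5, y=8)
  Distance 5: (x=2, y=2), (x=3, y=3), (x=0, y=4), (x=5, y=5), (x=6, y=6), (x=7, y=7), (x=6, y=8)
  Distance 6: (x=2, y=1), (x=1, y=2), (x=3, y=2), (x=0, y=3), (x=4, y=3), (x=5, y=4), (x=7, y=8)
  Distance 7: (x=1, y=1), (x=3, y=1), (x=0, y=2), (x=4, y=2), (x=5, y=3), (x=6, y=4), (x=8, y=8)
  Distance 8: (x=0, y=1), (x=4, y=1), (x=6, y=3), (x=7, y=4), (x=9, y=8)
  Distance 9: (x=0, y=0), (x=4, y=0), (x=5, y=1), (x=6, y=2), (x=8, y=4), (x=7, y=5), (x=9, y=7), (x=10, y=8)
  Distance 10: (x=5, y=0), (x=6, y=1), (x=8, y=3), (x=9, y=4), (x=8, y=5), (x=9, y=6), (x=10, y=7)
  Distance 11: (x=7, y=1), (x=9, y=3), (x=10, y=4), (x=8, y=6), (x=10, y=6), (x=11, y=7)
  Distance 12: (x=7, y=0), (x=8, y=1), (x=9, y=2), (x=10, y=3), (x=11, y=4), (x=11, y=6)
  Distance 13: (x=8, y=0), (x=9, y=1), (x=11, y=5)
  Distance 14: (x=9, y=0), (x=10, y=1)
  Distance 15: (x=10, y=0), (x=11, y=1)
  Distance 16: (x=11, y=0), (x=11, y=2)
Total reachable: 86 (grid has 86 open cells total)

Answer: Reachable cells: 86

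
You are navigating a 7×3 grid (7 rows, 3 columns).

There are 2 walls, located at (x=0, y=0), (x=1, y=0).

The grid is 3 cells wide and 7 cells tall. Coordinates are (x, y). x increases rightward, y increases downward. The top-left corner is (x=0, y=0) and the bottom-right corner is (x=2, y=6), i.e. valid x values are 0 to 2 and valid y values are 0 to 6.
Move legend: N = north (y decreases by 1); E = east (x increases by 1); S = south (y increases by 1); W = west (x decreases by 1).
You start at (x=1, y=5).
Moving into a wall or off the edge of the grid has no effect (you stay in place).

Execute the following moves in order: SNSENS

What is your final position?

Start: (x=1, y=5)
  S (south): (x=1, y=5) -> (x=1, y=6)
  N (north): (x=1, y=6) -> (x=1, y=5)
  S (south): (x=1, y=5) -> (x=1, y=6)
  E (east): (x=1, y=6) -> (x=2, y=6)
  N (north): (x=2, y=6) -> (x=2, y=5)
  S (south): (x=2, y=5) -> (x=2, y=6)
Final: (x=2, y=6)

Answer: Final position: (x=2, y=6)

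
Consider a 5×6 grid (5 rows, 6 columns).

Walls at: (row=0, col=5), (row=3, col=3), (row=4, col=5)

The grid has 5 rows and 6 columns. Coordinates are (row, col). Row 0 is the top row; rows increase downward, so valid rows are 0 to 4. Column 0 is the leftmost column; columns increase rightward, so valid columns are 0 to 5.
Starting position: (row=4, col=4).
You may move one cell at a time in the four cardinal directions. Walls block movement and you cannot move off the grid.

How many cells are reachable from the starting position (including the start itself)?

BFS flood-fill from (row=4, col=4):
  Distance 0: (row=4, col=4)
  Distance 1: (row=3, col=4), (row=4, col=3)
  Distance 2: (row=2, col=4), (row=3, col=5), (row=4, col=2)
  Distance 3: (row=1, col=4), (row=2, col=3), (row=2, col=5), (row=3, col=2), (row=4, col=1)
  Distance 4: (row=0, col=4), (row=1, col=3), (row=1, col=5), (row=2, col=2), (row=3, col=1), (row=4, col=0)
  Distance 5: (row=0, col=3), (row=1, col=2), (row=2, col=1), (row=3, col=0)
  Distance 6: (row=0, col=2), (row=1, col=1), (row=2, col=0)
  Distance 7: (row=0, col=1), (row=1, col=0)
  Distance 8: (row=0, col=0)
Total reachable: 27 (grid has 27 open cells total)

Answer: Reachable cells: 27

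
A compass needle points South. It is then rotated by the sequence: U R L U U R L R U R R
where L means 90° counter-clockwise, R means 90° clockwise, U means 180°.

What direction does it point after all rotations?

Answer: Final heading: East

Derivation:
Start: South
  U (U-turn (180°)) -> North
  R (right (90° clockwise)) -> East
  L (left (90° counter-clockwise)) -> North
  U (U-turn (180°)) -> South
  U (U-turn (180°)) -> North
  R (right (90° clockwise)) -> East
  L (left (90° counter-clockwise)) -> North
  R (right (90° clockwise)) -> East
  U (U-turn (180°)) -> West
  R (right (90° clockwise)) -> North
  R (right (90° clockwise)) -> East
Final: East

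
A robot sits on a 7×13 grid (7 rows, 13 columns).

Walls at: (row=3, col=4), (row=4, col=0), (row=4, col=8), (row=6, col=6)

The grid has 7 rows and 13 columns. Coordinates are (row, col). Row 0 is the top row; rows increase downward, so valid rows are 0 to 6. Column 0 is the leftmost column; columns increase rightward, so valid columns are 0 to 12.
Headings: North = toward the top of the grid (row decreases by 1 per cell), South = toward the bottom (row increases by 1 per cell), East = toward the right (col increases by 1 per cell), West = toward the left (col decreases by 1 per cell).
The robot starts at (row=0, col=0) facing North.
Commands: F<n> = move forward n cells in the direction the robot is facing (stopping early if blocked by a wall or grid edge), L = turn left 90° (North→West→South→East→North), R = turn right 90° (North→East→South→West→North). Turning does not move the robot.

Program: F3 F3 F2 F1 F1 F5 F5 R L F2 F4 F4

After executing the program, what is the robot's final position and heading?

Start: (row=0, col=0), facing North
  F3: move forward 0/3 (blocked), now at (row=0, col=0)
  F3: move forward 0/3 (blocked), now at (row=0, col=0)
  F2: move forward 0/2 (blocked), now at (row=0, col=0)
  F1: move forward 0/1 (blocked), now at (row=0, col=0)
  F1: move forward 0/1 (blocked), now at (row=0, col=0)
  F5: move forward 0/5 (blocked), now at (row=0, col=0)
  F5: move forward 0/5 (blocked), now at (row=0, col=0)
  R: turn right, now facing East
  L: turn left, now facing North
  F2: move forward 0/2 (blocked), now at (row=0, col=0)
  F4: move forward 0/4 (blocked), now at (row=0, col=0)
  F4: move forward 0/4 (blocked), now at (row=0, col=0)
Final: (row=0, col=0), facing North

Answer: Final position: (row=0, col=0), facing North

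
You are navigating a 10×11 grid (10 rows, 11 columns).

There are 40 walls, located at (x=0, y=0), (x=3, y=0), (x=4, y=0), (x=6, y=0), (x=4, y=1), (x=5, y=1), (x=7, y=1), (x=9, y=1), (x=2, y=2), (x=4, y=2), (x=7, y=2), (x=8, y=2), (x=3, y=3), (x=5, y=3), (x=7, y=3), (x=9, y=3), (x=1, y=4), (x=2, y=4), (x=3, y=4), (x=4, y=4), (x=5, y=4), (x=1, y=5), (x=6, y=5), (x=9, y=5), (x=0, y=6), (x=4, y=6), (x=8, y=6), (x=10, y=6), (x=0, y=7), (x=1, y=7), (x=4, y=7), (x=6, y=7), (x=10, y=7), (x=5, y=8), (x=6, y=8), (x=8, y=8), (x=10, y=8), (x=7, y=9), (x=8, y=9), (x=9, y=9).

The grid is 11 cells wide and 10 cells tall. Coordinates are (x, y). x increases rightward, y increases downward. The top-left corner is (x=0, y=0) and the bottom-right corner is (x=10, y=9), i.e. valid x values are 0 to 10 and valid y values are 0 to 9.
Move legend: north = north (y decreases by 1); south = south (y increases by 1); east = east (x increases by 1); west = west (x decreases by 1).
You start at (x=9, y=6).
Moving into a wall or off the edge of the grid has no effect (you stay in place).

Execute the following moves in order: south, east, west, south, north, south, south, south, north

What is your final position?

Answer: Final position: (x=8, y=7)

Derivation:
Start: (x=9, y=6)
  south (south): (x=9, y=6) -> (x=9, y=7)
  east (east): blocked, stay at (x=9, y=7)
  west (west): (x=9, y=7) -> (x=8, y=7)
  south (south): blocked, stay at (x=8, y=7)
  north (north): blocked, stay at (x=8, y=7)
  [×3]south (south): blocked, stay at (x=8, y=7)
  north (north): blocked, stay at (x=8, y=7)
Final: (x=8, y=7)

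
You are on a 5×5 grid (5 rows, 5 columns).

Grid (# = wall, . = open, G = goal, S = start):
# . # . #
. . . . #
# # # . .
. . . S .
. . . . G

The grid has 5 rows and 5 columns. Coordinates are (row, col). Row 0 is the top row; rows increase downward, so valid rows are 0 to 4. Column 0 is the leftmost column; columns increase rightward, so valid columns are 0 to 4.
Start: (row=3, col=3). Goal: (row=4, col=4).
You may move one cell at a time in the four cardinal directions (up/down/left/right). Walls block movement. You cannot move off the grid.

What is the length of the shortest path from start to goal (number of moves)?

BFS from (row=3, col=3) until reaching (row=4, col=4):
  Distance 0: (row=3, col=3)
  Distance 1: (row=2, col=3), (row=3, col=2), (row=3, col=4), (row=4, col=3)
  Distance 2: (row=1, col=3), (row=2, col=4), (row=3, col=1), (row=4, col=2), (row=4, col=4)  <- goal reached here
One shortest path (2 moves): (row=3, col=3) -> (row=3, col=4) -> (row=4, col=4)

Answer: Shortest path length: 2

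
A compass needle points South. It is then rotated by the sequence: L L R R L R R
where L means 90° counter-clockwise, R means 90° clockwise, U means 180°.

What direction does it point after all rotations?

Start: South
  L (left (90° counter-clockwise)) -> East
  L (left (90° counter-clockwise)) -> North
  R (right (90° clockwise)) -> East
  R (right (90° clockwise)) -> South
  L (left (90° counter-clockwise)) -> East
  R (right (90° clockwise)) -> South
  R (right (90° clockwise)) -> West
Final: West

Answer: Final heading: West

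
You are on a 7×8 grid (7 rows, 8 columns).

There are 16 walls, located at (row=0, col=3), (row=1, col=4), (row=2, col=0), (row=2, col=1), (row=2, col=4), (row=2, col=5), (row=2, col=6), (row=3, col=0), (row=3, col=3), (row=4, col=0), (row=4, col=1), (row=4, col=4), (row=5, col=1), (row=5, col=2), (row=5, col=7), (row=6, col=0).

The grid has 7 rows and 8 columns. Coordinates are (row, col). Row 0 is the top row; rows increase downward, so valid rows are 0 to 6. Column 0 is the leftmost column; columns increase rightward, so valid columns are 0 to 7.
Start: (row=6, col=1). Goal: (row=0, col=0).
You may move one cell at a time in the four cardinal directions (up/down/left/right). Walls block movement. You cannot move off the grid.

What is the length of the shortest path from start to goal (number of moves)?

Answer: Shortest path length: 11

Derivation:
BFS from (row=6, col=1) until reaching (row=0, col=0):
  Distance 0: (row=6, col=1)
  Distance 1: (row=6, col=2)
  Distance 2: (row=6, col=3)
  Distance 3: (row=5, col=3), (row=6, col=4)
  Distance 4: (row=4, col=3), (row=5, col=4), (row=6, col=5)
  Distance 5: (row=4, col=2), (row=5, col=5), (row=6, col=6)
  Distance 6: (row=3, col=2), (row=4, col=5), (row=5, col=6), (row=6, col=7)
  Distance 7: (row=2, col=2), (row=3, col=1), (row=3, col=5), (row=4, col=6)
  Distance 8: (row=1, col=2), (row=2, col=3), (row=3, col=4), (row=3, col=6), (row=4, col=7)
  Distance 9: (row=0, col=2), (row=1, col=1), (row=1, col=3), (row=3, col=7)
  Distance 10: (row=0, col=1), (row=1, col=0), (row=2, col=7)
  Distance 11: (row=0, col=0), (row=1, col=7)  <- goal reached here
One shortest path (11 moves): (row=6, col=1) -> (row=6, col=2) -> (row=6, col=3) -> (row=5, col=3) -> (row=4, col=3) -> (row=4, col=2) -> (row=3, col=2) -> (row=2, col=2) -> (row=1, col=2) -> (row=1, col=1) -> (row=1, col=0) -> (row=0, col=0)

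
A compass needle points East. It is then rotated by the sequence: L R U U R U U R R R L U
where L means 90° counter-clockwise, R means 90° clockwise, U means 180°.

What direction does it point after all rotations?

Answer: Final heading: South

Derivation:
Start: East
  L (left (90° counter-clockwise)) -> North
  R (right (90° clockwise)) -> East
  U (U-turn (180°)) -> West
  U (U-turn (180°)) -> East
  R (right (90° clockwise)) -> South
  U (U-turn (180°)) -> North
  U (U-turn (180°)) -> South
  R (right (90° clockwise)) -> West
  R (right (90° clockwise)) -> North
  R (right (90° clockwise)) -> East
  L (left (90° counter-clockwise)) -> North
  U (U-turn (180°)) -> South
Final: South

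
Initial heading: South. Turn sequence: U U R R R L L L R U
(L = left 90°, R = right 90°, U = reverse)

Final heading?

Answer: Final heading: East

Derivation:
Start: South
  U (U-turn (180°)) -> North
  U (U-turn (180°)) -> South
  R (right (90° clockwise)) -> West
  R (right (90° clockwise)) -> North
  R (right (90° clockwise)) -> East
  L (left (90° counter-clockwise)) -> North
  L (left (90° counter-clockwise)) -> West
  L (left (90° counter-clockwise)) -> South
  R (right (90° clockwise)) -> West
  U (U-turn (180°)) -> East
Final: East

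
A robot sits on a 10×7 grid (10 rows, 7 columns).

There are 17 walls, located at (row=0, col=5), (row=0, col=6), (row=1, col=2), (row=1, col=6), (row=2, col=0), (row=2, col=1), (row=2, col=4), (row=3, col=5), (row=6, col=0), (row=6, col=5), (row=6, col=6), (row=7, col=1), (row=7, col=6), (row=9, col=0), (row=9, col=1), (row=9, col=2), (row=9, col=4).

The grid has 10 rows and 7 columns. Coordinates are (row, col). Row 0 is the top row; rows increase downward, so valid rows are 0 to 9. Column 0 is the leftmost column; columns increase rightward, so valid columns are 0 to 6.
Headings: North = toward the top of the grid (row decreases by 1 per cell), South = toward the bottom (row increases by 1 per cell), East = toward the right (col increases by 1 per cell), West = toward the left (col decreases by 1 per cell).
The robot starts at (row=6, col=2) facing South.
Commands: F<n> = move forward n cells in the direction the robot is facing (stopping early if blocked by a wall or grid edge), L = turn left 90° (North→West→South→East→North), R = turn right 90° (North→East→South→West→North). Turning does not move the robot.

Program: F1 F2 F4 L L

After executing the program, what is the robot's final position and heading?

Start: (row=6, col=2), facing South
  F1: move forward 1, now at (row=7, col=2)
  F2: move forward 1/2 (blocked), now at (row=8, col=2)
  F4: move forward 0/4 (blocked), now at (row=8, col=2)
  L: turn left, now facing East
  L: turn left, now facing North
Final: (row=8, col=2), facing North

Answer: Final position: (row=8, col=2), facing North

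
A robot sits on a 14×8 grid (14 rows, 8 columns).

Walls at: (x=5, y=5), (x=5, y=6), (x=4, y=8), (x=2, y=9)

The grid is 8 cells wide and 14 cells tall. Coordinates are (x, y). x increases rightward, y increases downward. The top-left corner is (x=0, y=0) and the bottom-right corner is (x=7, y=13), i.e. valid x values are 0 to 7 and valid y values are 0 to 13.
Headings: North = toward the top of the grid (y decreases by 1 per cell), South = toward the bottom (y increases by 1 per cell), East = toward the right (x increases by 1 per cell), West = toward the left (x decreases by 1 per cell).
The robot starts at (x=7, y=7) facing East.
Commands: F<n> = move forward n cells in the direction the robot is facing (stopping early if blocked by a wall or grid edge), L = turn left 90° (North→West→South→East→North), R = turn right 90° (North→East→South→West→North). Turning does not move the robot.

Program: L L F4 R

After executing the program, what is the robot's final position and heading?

Answer: Final position: (x=3, y=7), facing North

Derivation:
Start: (x=7, y=7), facing East
  L: turn left, now facing North
  L: turn left, now facing West
  F4: move forward 4, now at (x=3, y=7)
  R: turn right, now facing North
Final: (x=3, y=7), facing North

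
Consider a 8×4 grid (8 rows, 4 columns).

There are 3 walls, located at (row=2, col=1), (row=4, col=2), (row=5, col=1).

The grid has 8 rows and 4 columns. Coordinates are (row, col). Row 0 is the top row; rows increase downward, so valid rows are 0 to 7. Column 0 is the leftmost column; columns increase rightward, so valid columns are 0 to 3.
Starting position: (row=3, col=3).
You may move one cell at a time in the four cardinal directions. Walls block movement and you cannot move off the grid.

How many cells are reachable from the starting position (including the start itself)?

Answer: Reachable cells: 29

Derivation:
BFS flood-fill from (row=3, col=3):
  Distance 0: (row=3, col=3)
  Distance 1: (row=2, col=3), (row=3, col=2), (row=4, col=3)
  Distance 2: (row=1, col=3), (row=2, col=2), (row=3, col=1), (row=5, col=3)
  Distance 3: (row=0, col=3), (row=1, col=2), (row=3, col=0), (row=4, col=1), (row=5, col=2), (row=6, col=3)
  Distance 4: (row=0, col=2), (row=1, col=1), (row=2, col=0), (row=4, col=0), (row=6, col=2), (row=7, col=3)
  Distance 5: (row=0, col=1), (row=1, col=0), (row=5, col=0), (row=6, col=1), (row=7, col=2)
  Distance 6: (row=0, col=0), (row=6, col=0), (row=7, col=1)
  Distance 7: (row=7, col=0)
Total reachable: 29 (grid has 29 open cells total)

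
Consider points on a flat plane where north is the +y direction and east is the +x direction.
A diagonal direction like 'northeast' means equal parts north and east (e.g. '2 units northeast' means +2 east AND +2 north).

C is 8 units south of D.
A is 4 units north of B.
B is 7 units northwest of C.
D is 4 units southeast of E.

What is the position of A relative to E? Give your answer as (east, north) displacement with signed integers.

Place E at the origin (east=0, north=0).
  D is 4 units southeast of E: delta (east=+4, north=-4); D at (east=4, north=-4).
  C is 8 units south of D: delta (east=+0, north=-8); C at (east=4, north=-12).
  B is 7 units northwest of C: delta (east=-7, north=+7); B at (east=-3, north=-5).
  A is 4 units north of B: delta (east=+0, north=+4); A at (east=-3, north=-1).
Therefore A relative to E: (east=-3, north=-1).

Answer: A is at (east=-3, north=-1) relative to E.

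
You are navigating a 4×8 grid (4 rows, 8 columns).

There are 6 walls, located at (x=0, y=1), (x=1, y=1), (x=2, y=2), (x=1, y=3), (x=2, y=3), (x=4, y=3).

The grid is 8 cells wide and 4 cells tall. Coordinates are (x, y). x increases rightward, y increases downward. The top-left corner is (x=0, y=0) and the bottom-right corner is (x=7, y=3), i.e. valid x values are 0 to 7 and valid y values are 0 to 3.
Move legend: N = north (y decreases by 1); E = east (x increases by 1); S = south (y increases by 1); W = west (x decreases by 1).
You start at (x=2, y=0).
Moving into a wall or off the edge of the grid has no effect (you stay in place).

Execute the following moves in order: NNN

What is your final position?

Answer: Final position: (x=2, y=0)

Derivation:
Start: (x=2, y=0)
  [×3]N (north): blocked, stay at (x=2, y=0)
Final: (x=2, y=0)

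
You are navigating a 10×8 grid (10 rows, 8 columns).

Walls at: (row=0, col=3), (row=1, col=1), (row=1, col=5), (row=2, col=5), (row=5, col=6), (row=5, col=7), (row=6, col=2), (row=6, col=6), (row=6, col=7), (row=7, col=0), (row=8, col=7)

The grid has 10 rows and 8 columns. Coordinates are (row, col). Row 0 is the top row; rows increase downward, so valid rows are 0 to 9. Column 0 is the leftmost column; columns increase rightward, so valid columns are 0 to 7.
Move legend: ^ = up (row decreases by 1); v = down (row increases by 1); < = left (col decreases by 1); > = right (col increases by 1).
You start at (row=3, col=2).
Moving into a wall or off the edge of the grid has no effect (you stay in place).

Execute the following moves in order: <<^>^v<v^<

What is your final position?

Answer: Final position: (row=3, col=0)

Derivation:
Start: (row=3, col=2)
  < (left): (row=3, col=2) -> (row=3, col=1)
  < (left): (row=3, col=1) -> (row=3, col=0)
  ^ (up): (row=3, col=0) -> (row=2, col=0)
  > (right): (row=2, col=0) -> (row=2, col=1)
  ^ (up): blocked, stay at (row=2, col=1)
  v (down): (row=2, col=1) -> (row=3, col=1)
  < (left): (row=3, col=1) -> (row=3, col=0)
  v (down): (row=3, col=0) -> (row=4, col=0)
  ^ (up): (row=4, col=0) -> (row=3, col=0)
  < (left): blocked, stay at (row=3, col=0)
Final: (row=3, col=0)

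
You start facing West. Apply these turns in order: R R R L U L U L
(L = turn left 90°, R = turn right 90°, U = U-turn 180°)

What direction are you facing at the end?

Start: West
  R (right (90° clockwise)) -> North
  R (right (90° clockwise)) -> East
  R (right (90° clockwise)) -> South
  L (left (90° counter-clockwise)) -> East
  U (U-turn (180°)) -> West
  L (left (90° counter-clockwise)) -> South
  U (U-turn (180°)) -> North
  L (left (90° counter-clockwise)) -> West
Final: West

Answer: Final heading: West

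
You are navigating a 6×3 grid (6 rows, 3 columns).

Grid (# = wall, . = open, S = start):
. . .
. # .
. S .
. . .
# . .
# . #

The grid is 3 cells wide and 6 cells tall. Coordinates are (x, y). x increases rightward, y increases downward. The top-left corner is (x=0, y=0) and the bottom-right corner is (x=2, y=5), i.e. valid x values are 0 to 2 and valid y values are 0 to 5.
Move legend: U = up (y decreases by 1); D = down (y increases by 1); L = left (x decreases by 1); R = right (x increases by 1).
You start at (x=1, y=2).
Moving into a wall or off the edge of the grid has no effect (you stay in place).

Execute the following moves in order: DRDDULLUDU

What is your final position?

Answer: Final position: (x=0, y=2)

Derivation:
Start: (x=1, y=2)
  D (down): (x=1, y=2) -> (x=1, y=3)
  R (right): (x=1, y=3) -> (x=2, y=3)
  D (down): (x=2, y=3) -> (x=2, y=4)
  D (down): blocked, stay at (x=2, y=4)
  U (up): (x=2, y=4) -> (x=2, y=3)
  L (left): (x=2, y=3) -> (x=1, y=3)
  L (left): (x=1, y=3) -> (x=0, y=3)
  U (up): (x=0, y=3) -> (x=0, y=2)
  D (down): (x=0, y=2) -> (x=0, y=3)
  U (up): (x=0, y=3) -> (x=0, y=2)
Final: (x=0, y=2)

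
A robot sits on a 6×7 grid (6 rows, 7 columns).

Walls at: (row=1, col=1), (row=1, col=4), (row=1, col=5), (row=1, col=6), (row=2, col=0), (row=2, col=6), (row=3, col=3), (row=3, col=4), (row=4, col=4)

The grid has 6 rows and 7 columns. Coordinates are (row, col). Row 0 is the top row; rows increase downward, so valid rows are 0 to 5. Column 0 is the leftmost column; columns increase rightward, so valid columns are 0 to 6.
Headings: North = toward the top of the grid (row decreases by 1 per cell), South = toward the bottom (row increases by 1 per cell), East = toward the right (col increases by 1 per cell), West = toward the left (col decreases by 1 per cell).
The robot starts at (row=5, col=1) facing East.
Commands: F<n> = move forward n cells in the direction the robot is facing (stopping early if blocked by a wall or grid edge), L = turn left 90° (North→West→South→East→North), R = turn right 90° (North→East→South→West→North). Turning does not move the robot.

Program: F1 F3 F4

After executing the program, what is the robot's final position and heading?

Start: (row=5, col=1), facing East
  F1: move forward 1, now at (row=5, col=2)
  F3: move forward 3, now at (row=5, col=5)
  F4: move forward 1/4 (blocked), now at (row=5, col=6)
Final: (row=5, col=6), facing East

Answer: Final position: (row=5, col=6), facing East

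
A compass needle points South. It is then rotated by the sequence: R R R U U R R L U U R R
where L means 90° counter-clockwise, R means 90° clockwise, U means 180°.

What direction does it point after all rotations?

Answer: Final heading: North

Derivation:
Start: South
  R (right (90° clockwise)) -> West
  R (right (90° clockwise)) -> North
  R (right (90° clockwise)) -> East
  U (U-turn (180°)) -> West
  U (U-turn (180°)) -> East
  R (right (90° clockwise)) -> South
  R (right (90° clockwise)) -> West
  L (left (90° counter-clockwise)) -> South
  U (U-turn (180°)) -> North
  U (U-turn (180°)) -> South
  R (right (90° clockwise)) -> West
  R (right (90° clockwise)) -> North
Final: North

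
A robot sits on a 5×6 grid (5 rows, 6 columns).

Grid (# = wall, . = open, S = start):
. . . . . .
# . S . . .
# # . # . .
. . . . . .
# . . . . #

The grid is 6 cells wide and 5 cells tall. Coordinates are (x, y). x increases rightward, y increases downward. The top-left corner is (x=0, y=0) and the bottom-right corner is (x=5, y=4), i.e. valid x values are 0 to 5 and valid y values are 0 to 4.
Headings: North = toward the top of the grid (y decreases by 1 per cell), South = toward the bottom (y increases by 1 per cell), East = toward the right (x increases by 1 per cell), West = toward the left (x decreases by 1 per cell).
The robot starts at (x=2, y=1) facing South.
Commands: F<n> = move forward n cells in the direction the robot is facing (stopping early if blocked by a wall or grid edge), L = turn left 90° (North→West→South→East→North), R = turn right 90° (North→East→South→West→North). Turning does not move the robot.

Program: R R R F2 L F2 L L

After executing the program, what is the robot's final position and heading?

Answer: Final position: (x=4, y=0), facing South

Derivation:
Start: (x=2, y=1), facing South
  R: turn right, now facing West
  R: turn right, now facing North
  R: turn right, now facing East
  F2: move forward 2, now at (x=4, y=1)
  L: turn left, now facing North
  F2: move forward 1/2 (blocked), now at (x=4, y=0)
  L: turn left, now facing West
  L: turn left, now facing South
Final: (x=4, y=0), facing South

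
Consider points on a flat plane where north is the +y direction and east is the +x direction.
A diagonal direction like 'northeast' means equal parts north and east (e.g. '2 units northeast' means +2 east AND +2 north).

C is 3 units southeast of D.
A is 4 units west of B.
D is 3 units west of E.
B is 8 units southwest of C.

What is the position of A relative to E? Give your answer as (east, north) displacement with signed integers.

Answer: A is at (east=-12, north=-11) relative to E.

Derivation:
Place E at the origin (east=0, north=0).
  D is 3 units west of E: delta (east=-3, north=+0); D at (east=-3, north=0).
  C is 3 units southeast of D: delta (east=+3, north=-3); C at (east=0, north=-3).
  B is 8 units southwest of C: delta (east=-8, north=-8); B at (east=-8, north=-11).
  A is 4 units west of B: delta (east=-4, north=+0); A at (east=-12, north=-11).
Therefore A relative to E: (east=-12, north=-11).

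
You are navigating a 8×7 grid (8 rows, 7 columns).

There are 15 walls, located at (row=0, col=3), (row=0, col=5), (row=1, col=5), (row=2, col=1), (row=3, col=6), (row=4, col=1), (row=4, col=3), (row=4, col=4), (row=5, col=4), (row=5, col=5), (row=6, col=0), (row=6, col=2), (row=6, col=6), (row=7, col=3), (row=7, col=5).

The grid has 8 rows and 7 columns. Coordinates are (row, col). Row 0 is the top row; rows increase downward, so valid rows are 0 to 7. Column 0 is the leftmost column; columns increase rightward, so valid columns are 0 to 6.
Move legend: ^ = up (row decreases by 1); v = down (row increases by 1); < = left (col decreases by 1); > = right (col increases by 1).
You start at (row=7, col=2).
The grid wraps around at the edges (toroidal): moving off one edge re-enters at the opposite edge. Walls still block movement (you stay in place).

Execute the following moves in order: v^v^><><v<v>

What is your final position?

Answer: Final position: (row=1, col=1)

Derivation:
Start: (row=7, col=2)
  v (down): (row=7, col=2) -> (row=0, col=2)
  ^ (up): (row=0, col=2) -> (row=7, col=2)
  v (down): (row=7, col=2) -> (row=0, col=2)
  ^ (up): (row=0, col=2) -> (row=7, col=2)
  > (right): blocked, stay at (row=7, col=2)
  < (left): (row=7, col=2) -> (row=7, col=1)
  > (right): (row=7, col=1) -> (row=7, col=2)
  < (left): (row=7, col=2) -> (row=7, col=1)
  v (down): (row=7, col=1) -> (row=0, col=1)
  < (left): (row=0, col=1) -> (row=0, col=0)
  v (down): (row=0, col=0) -> (row=1, col=0)
  > (right): (row=1, col=0) -> (row=1, col=1)
Final: (row=1, col=1)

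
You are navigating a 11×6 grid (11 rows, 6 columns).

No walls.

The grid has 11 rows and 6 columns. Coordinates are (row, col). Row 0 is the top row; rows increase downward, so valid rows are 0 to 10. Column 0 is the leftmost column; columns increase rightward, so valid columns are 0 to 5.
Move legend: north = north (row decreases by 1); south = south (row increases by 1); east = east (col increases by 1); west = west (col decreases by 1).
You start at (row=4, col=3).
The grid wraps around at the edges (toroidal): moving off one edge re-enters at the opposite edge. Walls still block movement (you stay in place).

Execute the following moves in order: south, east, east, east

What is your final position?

Answer: Final position: (row=5, col=0)

Derivation:
Start: (row=4, col=3)
  south (south): (row=4, col=3) -> (row=5, col=3)
  east (east): (row=5, col=3) -> (row=5, col=4)
  east (east): (row=5, col=4) -> (row=5, col=5)
  east (east): (row=5, col=5) -> (row=5, col=0)
Final: (row=5, col=0)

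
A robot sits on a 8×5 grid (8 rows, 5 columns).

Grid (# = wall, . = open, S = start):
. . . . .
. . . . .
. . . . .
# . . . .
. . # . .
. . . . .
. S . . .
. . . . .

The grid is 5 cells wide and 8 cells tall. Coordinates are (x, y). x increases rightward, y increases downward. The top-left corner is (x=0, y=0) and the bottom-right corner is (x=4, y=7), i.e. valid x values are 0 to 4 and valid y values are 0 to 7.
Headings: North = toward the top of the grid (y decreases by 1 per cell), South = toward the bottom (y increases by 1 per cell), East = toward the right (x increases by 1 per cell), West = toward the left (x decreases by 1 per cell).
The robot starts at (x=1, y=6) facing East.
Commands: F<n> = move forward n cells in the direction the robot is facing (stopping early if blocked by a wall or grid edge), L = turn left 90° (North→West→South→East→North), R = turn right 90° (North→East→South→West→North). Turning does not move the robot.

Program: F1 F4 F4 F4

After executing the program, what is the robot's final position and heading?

Answer: Final position: (x=4, y=6), facing East

Derivation:
Start: (x=1, y=6), facing East
  F1: move forward 1, now at (x=2, y=6)
  F4: move forward 2/4 (blocked), now at (x=4, y=6)
  F4: move forward 0/4 (blocked), now at (x=4, y=6)
  F4: move forward 0/4 (blocked), now at (x=4, y=6)
Final: (x=4, y=6), facing East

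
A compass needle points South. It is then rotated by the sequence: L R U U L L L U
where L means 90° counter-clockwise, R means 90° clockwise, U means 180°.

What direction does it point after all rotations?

Start: South
  L (left (90° counter-clockwise)) -> East
  R (right (90° clockwise)) -> South
  U (U-turn (180°)) -> North
  U (U-turn (180°)) -> South
  L (left (90° counter-clockwise)) -> East
  L (left (90° counter-clockwise)) -> North
  L (left (90° counter-clockwise)) -> West
  U (U-turn (180°)) -> East
Final: East

Answer: Final heading: East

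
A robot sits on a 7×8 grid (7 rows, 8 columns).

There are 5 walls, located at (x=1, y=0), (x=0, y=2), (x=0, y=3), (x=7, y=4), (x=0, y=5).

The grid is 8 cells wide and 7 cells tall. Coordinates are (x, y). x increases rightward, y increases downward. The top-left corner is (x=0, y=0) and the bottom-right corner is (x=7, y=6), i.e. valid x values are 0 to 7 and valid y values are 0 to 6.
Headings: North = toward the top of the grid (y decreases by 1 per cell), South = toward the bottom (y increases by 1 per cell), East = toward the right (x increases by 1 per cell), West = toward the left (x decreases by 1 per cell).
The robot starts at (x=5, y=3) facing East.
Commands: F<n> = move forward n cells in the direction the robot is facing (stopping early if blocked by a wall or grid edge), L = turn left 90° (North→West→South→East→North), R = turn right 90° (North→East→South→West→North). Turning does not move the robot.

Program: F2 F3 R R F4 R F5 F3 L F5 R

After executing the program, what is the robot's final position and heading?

Answer: Final position: (x=2, y=0), facing North

Derivation:
Start: (x=5, y=3), facing East
  F2: move forward 2, now at (x=7, y=3)
  F3: move forward 0/3 (blocked), now at (x=7, y=3)
  R: turn right, now facing South
  R: turn right, now facing West
  F4: move forward 4, now at (x=3, y=3)
  R: turn right, now facing North
  F5: move forward 3/5 (blocked), now at (x=3, y=0)
  F3: move forward 0/3 (blocked), now at (x=3, y=0)
  L: turn left, now facing West
  F5: move forward 1/5 (blocked), now at (x=2, y=0)
  R: turn right, now facing North
Final: (x=2, y=0), facing North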